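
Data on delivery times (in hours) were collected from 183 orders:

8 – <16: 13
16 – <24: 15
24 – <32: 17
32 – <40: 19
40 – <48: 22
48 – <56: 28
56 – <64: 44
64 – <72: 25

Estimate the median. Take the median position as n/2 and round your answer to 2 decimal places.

49.57

Cumulative frequencies: 13, 28, 45, 64, 86, 114, 158, 183
n = 183; position = n/2 = 91.5.
This falls in the class 48 – <56: L = 48, F = 86, f = 28, h = 8.
Median ≈ 48 + ((91.5 − 86) / 28) × 8 = 49.5714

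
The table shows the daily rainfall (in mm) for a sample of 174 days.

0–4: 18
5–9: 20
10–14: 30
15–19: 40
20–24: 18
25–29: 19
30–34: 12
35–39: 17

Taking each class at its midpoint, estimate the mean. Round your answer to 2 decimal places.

Midpoints: 2, 7, 12, 17, 22, 27, 32, 37
Σfm = 18×2 + 20×7 + 30×12 + 40×17 + 18×22 + 19×27 + 12×32 + 17×37 = 3138
n = Σf = 174
Mean = 3138 / 174 = 18.0345

18.03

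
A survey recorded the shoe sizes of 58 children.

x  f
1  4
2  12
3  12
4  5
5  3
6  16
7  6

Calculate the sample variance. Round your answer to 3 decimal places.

Values: 1, 2, 3, 4, 5, 6, 7
n = 58, Σfx = 237, mean = 4.0862
Σfx² = 1185
Σf(x − x̄)² = Σfx² − (Σfx)²/n = 1185 − 237²/58 = 216.5690
Sample variance = 216.5690 / 57 = 3.7995

3.799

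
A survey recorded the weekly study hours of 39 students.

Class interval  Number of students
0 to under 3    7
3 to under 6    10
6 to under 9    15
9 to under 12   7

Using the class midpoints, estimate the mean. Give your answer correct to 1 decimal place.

Midpoints: 1.5, 4.5, 7.5, 10.5
Σfm = 7×1.5 + 10×4.5 + 15×7.5 + 7×10.5 = 241.5
n = Σf = 39
Mean = 241.5 / 39 = 6.1923

6.2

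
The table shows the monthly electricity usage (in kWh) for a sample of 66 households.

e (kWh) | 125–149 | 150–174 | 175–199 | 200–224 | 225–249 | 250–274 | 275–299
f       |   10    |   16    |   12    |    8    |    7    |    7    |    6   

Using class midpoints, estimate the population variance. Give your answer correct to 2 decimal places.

2239.01

Midpoints: 137, 162, 187, 212, 237, 262, 287
n = 66, Σfm = 13117, mean = 198.7424
Σfm² = 2754679
Σf(m − x̄)² = Σfm² − (Σfm)²/n = 2754679 − 13117²/66 = 147774.6212
Population variance = 147774.6212 / 66 = 2239.0094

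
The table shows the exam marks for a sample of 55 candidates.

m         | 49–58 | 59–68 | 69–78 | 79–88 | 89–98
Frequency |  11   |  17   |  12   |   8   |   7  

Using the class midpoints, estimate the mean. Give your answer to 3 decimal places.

70.409

Midpoints: 53.5, 63.5, 73.5, 83.5, 93.5
Σfm = 11×53.5 + 17×63.5 + 12×73.5 + 8×83.5 + 7×93.5 = 3872.5
n = Σf = 55
Mean = 3872.5 / 55 = 70.4091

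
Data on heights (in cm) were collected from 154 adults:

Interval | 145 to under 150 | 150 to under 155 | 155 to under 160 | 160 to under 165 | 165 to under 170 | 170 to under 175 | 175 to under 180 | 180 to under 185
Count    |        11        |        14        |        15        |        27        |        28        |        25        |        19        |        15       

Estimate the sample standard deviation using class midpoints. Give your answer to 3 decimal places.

Midpoints: 147.5, 152.5, 157.5, 162.5, 167.5, 172.5, 177.5, 182.5
n = 154, Σfm = 25620, mean = 166.3636
Σfm² = 4277662.5
Σf(m − x̄)² = Σfm² − (Σfm)²/n = 4277662.5 − 25620²/154 = 15426.1364
Sample variance = 15426.1364 / 153 = 100.8244
Standard deviation = √100.8244 = 10.0411

10.041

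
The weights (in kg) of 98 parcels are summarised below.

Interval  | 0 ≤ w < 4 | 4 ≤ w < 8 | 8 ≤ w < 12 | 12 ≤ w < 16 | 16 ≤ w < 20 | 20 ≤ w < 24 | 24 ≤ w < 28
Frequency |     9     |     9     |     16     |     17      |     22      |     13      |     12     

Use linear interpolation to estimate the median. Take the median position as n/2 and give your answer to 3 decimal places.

Cumulative frequencies: 9, 18, 34, 51, 73, 86, 98
n = 98; position = n/2 = 49.
This falls in the class 12 ≤ w < 16: L = 12, F = 34, f = 17, h = 4.
Median ≈ 12 + ((49 − 34) / 17) × 4 = 15.5294

15.529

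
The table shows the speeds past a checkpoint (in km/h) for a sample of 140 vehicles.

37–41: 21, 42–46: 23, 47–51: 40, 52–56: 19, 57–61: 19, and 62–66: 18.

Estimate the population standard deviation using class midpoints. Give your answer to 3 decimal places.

Midpoints: 39, 44, 49, 54, 59, 64
n = 140, Σfm = 7090, mean = 50.6429
Σfm² = 367780
Σf(m − x̄)² = Σfm² − (Σfm)²/n = 367780 − 7090²/140 = 8722.1429
Population variance = 8722.1429 / 140 = 62.3010
Standard deviation = √62.3010 = 7.8931

7.893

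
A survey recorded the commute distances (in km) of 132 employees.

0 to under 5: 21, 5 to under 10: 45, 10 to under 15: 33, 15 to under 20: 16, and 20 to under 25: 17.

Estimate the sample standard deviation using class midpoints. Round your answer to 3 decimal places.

Midpoints: 2.5, 7.5, 12.5, 17.5, 22.5
n = 132, Σfm = 1465, mean = 11.0985
Σfm² = 21325
Σf(m − x̄)² = Σfm² − (Σfm)²/n = 21325 − 1465²/132 = 5065.7197
Sample variance = 5065.7197 / 131 = 38.6696
Standard deviation = √38.6696 = 6.2185

6.218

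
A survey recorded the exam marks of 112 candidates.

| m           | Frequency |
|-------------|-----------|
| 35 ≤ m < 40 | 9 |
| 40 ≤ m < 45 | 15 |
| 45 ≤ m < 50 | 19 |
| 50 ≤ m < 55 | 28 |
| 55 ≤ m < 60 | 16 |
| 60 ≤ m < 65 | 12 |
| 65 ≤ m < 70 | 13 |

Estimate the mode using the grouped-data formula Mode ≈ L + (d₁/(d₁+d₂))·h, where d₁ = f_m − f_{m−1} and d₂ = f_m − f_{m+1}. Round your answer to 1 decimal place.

52.1

Modal class: 50 ≤ m < 55 (highest frequency 28).
d₁ = 28 − 19 = 9, d₂ = 28 − 16 = 12
Mode ≈ 50 + (9/(9+12)) × 5 = 50 + 2.1429 = 52.1429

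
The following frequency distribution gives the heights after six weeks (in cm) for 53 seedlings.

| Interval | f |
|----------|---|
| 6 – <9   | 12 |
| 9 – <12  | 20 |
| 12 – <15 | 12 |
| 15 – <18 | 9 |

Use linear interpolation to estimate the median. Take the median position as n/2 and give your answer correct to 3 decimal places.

11.175

Cumulative frequencies: 12, 32, 44, 53
n = 53; position = n/2 = 26.5.
This falls in the class 9 – <12: L = 9, F = 12, f = 20, h = 3.
Median ≈ 9 + ((26.5 − 12) / 20) × 3 = 11.1750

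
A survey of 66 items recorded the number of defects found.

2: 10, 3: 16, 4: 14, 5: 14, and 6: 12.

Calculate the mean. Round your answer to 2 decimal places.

Values: 2, 3, 4, 5, 6
Σfx = 10×2 + 16×3 + 14×4 + 14×5 + 12×6 = 266
n = Σf = 66
Mean = 266 / 66 = 4.0303

4.03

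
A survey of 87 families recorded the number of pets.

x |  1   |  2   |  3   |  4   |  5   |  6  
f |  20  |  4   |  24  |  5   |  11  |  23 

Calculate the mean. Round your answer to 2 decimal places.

Values: 1, 2, 3, 4, 5, 6
Σfx = 20×1 + 4×2 + 24×3 + 5×4 + 11×5 + 23×6 = 313
n = Σf = 87
Mean = 313 / 87 = 3.5977

3.60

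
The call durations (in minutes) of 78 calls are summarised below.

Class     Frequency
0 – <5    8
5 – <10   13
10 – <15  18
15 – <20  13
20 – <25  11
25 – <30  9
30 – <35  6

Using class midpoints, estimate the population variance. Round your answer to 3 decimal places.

76.072

Midpoints: 2.5, 7.5, 12.5, 17.5, 22.5, 27.5, 32.5
n = 78, Σfm = 1260, mean = 16.1538
Σfm² = 26287.5
Σf(m − x̄)² = Σfm² − (Σfm)²/n = 26287.5 − 1260²/78 = 5933.6538
Population variance = 5933.6538 / 78 = 76.0725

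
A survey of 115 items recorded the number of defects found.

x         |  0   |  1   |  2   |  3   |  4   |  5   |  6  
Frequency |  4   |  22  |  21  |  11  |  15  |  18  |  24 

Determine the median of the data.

3

Cumulative frequencies: 4, 26, 47, 58, 73, 91, 115
n = 115, so the median is the value in position (n+1)/2 = 58.
Position 58 falls at value 3.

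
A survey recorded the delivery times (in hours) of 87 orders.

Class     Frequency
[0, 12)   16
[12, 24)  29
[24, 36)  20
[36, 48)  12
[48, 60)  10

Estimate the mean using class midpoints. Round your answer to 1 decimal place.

Midpoints: 6, 18, 30, 42, 54
Σfm = 16×6 + 29×18 + 20×30 + 12×42 + 10×54 = 2262
n = Σf = 87
Mean = 2262 / 87 = 26.0000

26.0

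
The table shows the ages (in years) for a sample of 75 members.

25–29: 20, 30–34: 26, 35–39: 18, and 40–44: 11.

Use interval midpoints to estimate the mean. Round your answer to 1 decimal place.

Midpoints: 27, 32, 37, 42
Σfm = 20×27 + 26×32 + 18×37 + 11×42 = 2500
n = Σf = 75
Mean = 2500 / 75 = 33.3333

33.3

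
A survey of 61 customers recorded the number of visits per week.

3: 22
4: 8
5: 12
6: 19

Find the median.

Cumulative frequencies: 22, 30, 42, 61
n = 61, so the median is the value in position (n+1)/2 = 31.
Position 31 falls at value 5.

5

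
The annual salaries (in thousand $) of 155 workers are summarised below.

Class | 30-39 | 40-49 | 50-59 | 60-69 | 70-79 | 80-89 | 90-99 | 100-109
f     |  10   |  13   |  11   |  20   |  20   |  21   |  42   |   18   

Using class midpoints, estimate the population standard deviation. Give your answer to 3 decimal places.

20.987

Midpoints: 34.5, 44.5, 54.5, 64.5, 74.5, 84.5, 94.5, 104.5
n = 155, Σfm = 11927.5, mean = 76.9516
Σfm² = 986108.75
Σf(m − x̄)² = Σfm² − (Σfm)²/n = 986108.75 − 11927.5²/155 = 68268.3871
Population variance = 68268.3871 / 155 = 440.4412
Standard deviation = √440.4412 = 20.9867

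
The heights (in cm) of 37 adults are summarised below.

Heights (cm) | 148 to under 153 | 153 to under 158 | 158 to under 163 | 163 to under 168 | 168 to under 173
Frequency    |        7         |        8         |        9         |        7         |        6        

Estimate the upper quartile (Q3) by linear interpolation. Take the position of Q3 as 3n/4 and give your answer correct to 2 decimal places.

165.68

Cumulative frequencies: 7, 15, 24, 31, 37
n = 37; position = 3n/4 = 27.75.
This falls in the class 163 to under 168: L = 163, F = 24, f = 7, h = 5.
Upper quartile ≈ 163 + ((27.75 − 24) / 7) × 5 = 165.6786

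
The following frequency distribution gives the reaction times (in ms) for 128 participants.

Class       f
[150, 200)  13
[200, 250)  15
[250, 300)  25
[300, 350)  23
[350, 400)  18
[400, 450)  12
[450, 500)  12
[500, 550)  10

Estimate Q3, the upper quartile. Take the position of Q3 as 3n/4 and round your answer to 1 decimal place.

Cumulative frequencies: 13, 28, 53, 76, 94, 106, 118, 128
n = 128; position = 3n/4 = 96.
This falls in the class [400, 450): L = 400, F = 94, f = 12, h = 50.
Upper quartile ≈ 400 + ((96 − 94) / 12) × 50 = 408.3333

408.3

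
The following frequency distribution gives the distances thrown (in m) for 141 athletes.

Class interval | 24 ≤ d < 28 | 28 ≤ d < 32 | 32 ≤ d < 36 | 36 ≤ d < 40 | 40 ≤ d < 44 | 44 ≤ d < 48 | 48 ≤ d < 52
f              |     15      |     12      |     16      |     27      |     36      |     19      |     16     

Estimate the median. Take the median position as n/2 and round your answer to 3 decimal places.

40.056

Cumulative frequencies: 15, 27, 43, 70, 106, 125, 141
n = 141; position = n/2 = 70.5.
This falls in the class 40 ≤ d < 44: L = 40, F = 70, f = 36, h = 4.
Median ≈ 40 + ((70.5 − 70) / 36) × 4 = 40.0556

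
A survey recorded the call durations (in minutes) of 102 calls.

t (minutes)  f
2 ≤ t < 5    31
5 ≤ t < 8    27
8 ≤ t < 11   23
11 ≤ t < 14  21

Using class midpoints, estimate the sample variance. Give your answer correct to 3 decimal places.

11.287

Midpoints: 3.5, 6.5, 9.5, 12.5
n = 102, Σfm = 765, mean = 7.5000
Σfm² = 6877.5
Σf(m − x̄)² = Σfm² − (Σfm)²/n = 6877.5 − 765²/102 = 1140.0000
Sample variance = 1140.0000 / 101 = 11.2871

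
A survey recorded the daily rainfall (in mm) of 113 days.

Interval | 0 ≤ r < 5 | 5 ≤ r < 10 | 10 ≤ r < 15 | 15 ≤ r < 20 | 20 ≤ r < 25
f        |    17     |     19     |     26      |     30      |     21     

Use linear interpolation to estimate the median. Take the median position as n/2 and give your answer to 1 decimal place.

13.9

Cumulative frequencies: 17, 36, 62, 92, 113
n = 113; position = n/2 = 56.5.
This falls in the class 10 ≤ r < 15: L = 10, F = 36, f = 26, h = 5.
Median ≈ 10 + ((56.5 − 36) / 26) × 5 = 13.9423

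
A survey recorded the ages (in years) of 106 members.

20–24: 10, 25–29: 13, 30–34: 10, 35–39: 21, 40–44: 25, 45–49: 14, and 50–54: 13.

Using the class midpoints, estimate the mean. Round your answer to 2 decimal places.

38.23

Midpoints: 22, 27, 32, 37, 42, 47, 52
Σfm = 10×22 + 13×27 + 10×32 + 21×37 + 25×42 + 14×47 + 13×52 = 4052
n = Σf = 106
Mean = 4052 / 106 = 38.2264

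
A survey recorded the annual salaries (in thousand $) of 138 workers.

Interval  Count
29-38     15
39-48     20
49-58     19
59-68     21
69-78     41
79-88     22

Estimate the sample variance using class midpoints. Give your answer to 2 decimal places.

263.05

Midpoints: 33.5, 43.5, 53.5, 63.5, 73.5, 83.5
n = 138, Σfm = 8573, mean = 62.1232
Σfm² = 568620.5
Σf(m − x̄)² = Σfm² − (Σfm)²/n = 568620.5 − 8573²/138 = 36038.4058
Sample variance = 36038.4058 / 137 = 263.0541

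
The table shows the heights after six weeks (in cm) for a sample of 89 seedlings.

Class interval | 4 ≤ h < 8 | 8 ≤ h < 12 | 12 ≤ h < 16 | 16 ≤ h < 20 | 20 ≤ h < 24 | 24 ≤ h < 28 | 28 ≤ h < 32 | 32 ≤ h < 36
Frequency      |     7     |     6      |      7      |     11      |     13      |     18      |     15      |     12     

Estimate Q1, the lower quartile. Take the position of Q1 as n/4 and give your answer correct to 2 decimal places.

16.82

Cumulative frequencies: 7, 13, 20, 31, 44, 62, 77, 89
n = 89; position = n/4 = 22.25.
This falls in the class 16 ≤ h < 20: L = 16, F = 20, f = 11, h = 4.
Lower quartile ≈ 16 + ((22.25 − 20) / 11) × 4 = 16.8182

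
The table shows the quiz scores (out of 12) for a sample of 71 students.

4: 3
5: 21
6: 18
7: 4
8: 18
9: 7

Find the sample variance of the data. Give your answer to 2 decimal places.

2.22

Values: 4, 5, 6, 7, 8, 9
n = 71, Σfx = 460, mean = 6.4789
Σfx² = 3136
Σf(x − x̄)² = Σfx² − (Σfx)²/n = 3136 − 460²/71 = 155.7183
Sample variance = 155.7183 / 70 = 2.2245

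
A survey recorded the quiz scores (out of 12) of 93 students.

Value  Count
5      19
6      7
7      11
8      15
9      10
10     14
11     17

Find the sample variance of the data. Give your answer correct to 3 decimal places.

4.657

Values: 5, 6, 7, 8, 9, 10, 11
n = 93, Σfx = 751, mean = 8.0753
Σfx² = 6493
Σf(x − x̄)² = Σfx² − (Σfx)²/n = 6493 − 751²/93 = 428.4731
Sample variance = 428.4731 / 92 = 4.6573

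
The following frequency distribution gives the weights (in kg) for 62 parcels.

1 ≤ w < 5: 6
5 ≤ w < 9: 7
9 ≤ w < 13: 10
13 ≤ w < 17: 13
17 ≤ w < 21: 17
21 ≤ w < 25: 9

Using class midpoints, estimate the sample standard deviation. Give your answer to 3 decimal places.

6.150

Midpoints: 3, 7, 11, 15, 19, 23
n = 62, Σfm = 902, mean = 14.5484
Σfm² = 15430
Σf(m − x̄)² = Σfm² − (Σfm)²/n = 15430 − 902²/62 = 2307.3548
Sample variance = 2307.3548 / 61 = 37.8255
Standard deviation = √37.8255 = 6.1502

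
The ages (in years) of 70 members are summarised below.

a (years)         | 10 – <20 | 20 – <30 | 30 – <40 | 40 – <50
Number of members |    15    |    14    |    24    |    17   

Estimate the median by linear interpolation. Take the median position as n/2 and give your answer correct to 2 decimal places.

32.50

Cumulative frequencies: 15, 29, 53, 70
n = 70; position = n/2 = 35.
This falls in the class 30 – <40: L = 30, F = 29, f = 24, h = 10.
Median ≈ 30 + ((35 − 29) / 24) × 10 = 32.5000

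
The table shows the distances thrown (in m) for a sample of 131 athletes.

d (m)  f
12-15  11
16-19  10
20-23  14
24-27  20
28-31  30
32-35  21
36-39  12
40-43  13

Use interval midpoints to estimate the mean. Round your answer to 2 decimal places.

Midpoints: 13.5, 17.5, 21.5, 25.5, 29.5, 33.5, 37.5, 41.5
Σfm = 11×13.5 + 10×17.5 + 14×21.5 + 20×25.5 + 30×29.5 + 21×33.5 + 12×37.5 + 13×41.5 = 3712.5
n = Σf = 131
Mean = 3712.5 / 131 = 28.3397

28.34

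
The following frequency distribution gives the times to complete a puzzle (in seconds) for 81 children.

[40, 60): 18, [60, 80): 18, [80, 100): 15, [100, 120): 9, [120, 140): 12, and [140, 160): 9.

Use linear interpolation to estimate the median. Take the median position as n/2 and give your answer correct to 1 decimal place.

Cumulative frequencies: 18, 36, 51, 60, 72, 81
n = 81; position = n/2 = 40.5.
This falls in the class [80, 100): L = 80, F = 36, f = 15, h = 20.
Median ≈ 80 + ((40.5 − 36) / 15) × 20 = 86.0000

86.0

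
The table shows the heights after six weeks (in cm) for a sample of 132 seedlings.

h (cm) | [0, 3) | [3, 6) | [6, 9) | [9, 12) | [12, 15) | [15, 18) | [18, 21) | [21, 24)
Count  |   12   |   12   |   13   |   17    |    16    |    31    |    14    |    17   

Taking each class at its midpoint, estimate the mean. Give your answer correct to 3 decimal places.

Midpoints: 1.5, 4.5, 7.5, 10.5, 13.5, 16.5, 19.5, 22.5
Σfm = 12×1.5 + 12×4.5 + 13×7.5 + 17×10.5 + 16×13.5 + 31×16.5 + 14×19.5 + 17×22.5 = 1731
n = Σf = 132
Mean = 1731 / 132 = 13.1136

13.114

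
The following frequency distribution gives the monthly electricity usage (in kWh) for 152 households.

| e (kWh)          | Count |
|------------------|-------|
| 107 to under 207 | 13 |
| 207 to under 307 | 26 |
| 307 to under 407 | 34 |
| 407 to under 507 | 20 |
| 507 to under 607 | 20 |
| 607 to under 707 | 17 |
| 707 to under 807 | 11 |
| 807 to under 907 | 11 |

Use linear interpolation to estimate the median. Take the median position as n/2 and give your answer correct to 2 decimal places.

Cumulative frequencies: 13, 39, 73, 93, 113, 130, 141, 152
n = 152; position = n/2 = 76.
This falls in the class 407 to under 507: L = 407, F = 73, f = 20, h = 100.
Median ≈ 407 + ((76 − 73) / 20) × 100 = 422.0000

422.00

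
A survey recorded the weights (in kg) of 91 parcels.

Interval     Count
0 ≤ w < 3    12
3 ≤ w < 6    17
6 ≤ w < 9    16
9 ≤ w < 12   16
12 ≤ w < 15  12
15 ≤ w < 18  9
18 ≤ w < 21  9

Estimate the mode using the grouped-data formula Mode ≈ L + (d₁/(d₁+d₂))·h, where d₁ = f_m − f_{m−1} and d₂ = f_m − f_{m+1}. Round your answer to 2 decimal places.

Modal class: 3 ≤ w < 6 (highest frequency 17).
d₁ = 17 − 12 = 5, d₂ = 17 − 16 = 1
Mode ≈ 3 + (5/(5+1)) × 3 = 3 + 2.5000 = 5.5000

5.50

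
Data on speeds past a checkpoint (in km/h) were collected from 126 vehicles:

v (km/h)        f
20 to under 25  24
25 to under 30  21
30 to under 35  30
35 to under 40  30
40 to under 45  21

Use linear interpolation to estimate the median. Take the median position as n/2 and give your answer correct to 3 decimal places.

Cumulative frequencies: 24, 45, 75, 105, 126
n = 126; position = n/2 = 63.
This falls in the class 30 to under 35: L = 30, F = 45, f = 30, h = 5.
Median ≈ 30 + ((63 − 45) / 30) × 5 = 33.0000

33.000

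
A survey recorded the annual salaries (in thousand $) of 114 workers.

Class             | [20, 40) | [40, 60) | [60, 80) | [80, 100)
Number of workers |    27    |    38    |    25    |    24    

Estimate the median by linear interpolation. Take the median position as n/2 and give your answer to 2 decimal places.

55.79

Cumulative frequencies: 27, 65, 90, 114
n = 114; position = n/2 = 57.
This falls in the class [40, 60): L = 40, F = 27, f = 38, h = 20.
Median ≈ 40 + ((57 − 27) / 38) × 20 = 55.7895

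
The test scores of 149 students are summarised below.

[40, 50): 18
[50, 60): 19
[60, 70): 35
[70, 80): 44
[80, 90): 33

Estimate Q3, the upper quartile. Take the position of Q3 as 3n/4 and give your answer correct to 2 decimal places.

Cumulative frequencies: 18, 37, 72, 116, 149
n = 149; position = 3n/4 = 111.75.
This falls in the class [70, 80): L = 70, F = 72, f = 44, h = 10.
Upper quartile ≈ 70 + ((111.75 − 72) / 44) × 10 = 79.0341

79.03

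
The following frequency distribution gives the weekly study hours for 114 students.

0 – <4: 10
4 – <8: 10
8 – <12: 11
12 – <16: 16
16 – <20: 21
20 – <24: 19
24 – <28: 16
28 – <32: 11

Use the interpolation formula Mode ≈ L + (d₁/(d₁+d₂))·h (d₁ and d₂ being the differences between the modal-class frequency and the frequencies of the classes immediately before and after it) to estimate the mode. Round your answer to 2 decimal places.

18.86

Modal class: 16 – <20 (highest frequency 21).
d₁ = 21 − 16 = 5, d₂ = 21 − 19 = 2
Mode ≈ 16 + (5/(5+2)) × 4 = 16 + 2.8571 = 18.8571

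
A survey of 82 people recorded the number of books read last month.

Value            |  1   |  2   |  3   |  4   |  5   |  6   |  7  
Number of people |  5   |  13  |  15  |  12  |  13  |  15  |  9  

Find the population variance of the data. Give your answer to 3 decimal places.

3.215

Values: 1, 2, 3, 4, 5, 6, 7
n = 82, Σfx = 342, mean = 4.1707
Σfx² = 1690
Σf(x − x̄)² = Σfx² − (Σfx)²/n = 1690 − 342²/82 = 263.6098
Population variance = 263.6098 / 82 = 3.2148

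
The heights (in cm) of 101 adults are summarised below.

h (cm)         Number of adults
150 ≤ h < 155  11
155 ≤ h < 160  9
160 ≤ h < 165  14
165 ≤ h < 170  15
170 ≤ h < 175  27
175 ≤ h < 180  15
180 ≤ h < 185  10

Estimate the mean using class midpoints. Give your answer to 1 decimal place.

Midpoints: 152.5, 157.5, 162.5, 167.5, 172.5, 177.5, 182.5
Σfm = 11×152.5 + 9×157.5 + 14×162.5 + 15×167.5 + 27×172.5 + 15×177.5 + 10×182.5 = 17027.5
n = Σf = 101
Mean = 17027.5 / 101 = 168.5891

168.6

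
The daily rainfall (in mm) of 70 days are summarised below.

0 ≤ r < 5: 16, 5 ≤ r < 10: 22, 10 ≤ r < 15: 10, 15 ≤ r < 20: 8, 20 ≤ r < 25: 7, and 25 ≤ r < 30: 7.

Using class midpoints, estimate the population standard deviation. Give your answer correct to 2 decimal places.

8.09

Midpoints: 2.5, 7.5, 12.5, 17.5, 22.5, 27.5
n = 70, Σfm = 820, mean = 11.7143
Σfm² = 14187.5
Σf(m − x̄)² = Σfm² − (Σfm)²/n = 14187.5 − 820²/70 = 4581.7857
Population variance = 4581.7857 / 70 = 65.4541
Standard deviation = √65.4541 = 8.0904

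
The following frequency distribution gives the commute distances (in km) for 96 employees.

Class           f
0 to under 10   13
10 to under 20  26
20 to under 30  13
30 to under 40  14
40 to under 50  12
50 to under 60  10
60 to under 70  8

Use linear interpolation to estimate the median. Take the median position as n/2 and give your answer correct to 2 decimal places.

Cumulative frequencies: 13, 39, 52, 66, 78, 88, 96
n = 96; position = n/2 = 48.
This falls in the class 20 to under 30: L = 20, F = 39, f = 13, h = 10.
Median ≈ 20 + ((48 − 39) / 13) × 10 = 26.9231

26.92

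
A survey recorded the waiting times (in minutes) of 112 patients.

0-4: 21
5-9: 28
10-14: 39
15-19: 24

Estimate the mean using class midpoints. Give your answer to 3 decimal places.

9.946

Midpoints: 2, 7, 12, 17
Σfm = 21×2 + 28×7 + 39×12 + 24×17 = 1114
n = Σf = 112
Mean = 1114 / 112 = 9.9464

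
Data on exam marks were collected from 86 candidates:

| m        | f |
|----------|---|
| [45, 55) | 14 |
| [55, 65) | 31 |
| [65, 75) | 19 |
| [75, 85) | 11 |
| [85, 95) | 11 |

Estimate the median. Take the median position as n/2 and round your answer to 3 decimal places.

Cumulative frequencies: 14, 45, 64, 75, 86
n = 86; position = n/2 = 43.
This falls in the class [55, 65): L = 55, F = 14, f = 31, h = 10.
Median ≈ 55 + ((43 − 14) / 31) × 10 = 64.3548

64.355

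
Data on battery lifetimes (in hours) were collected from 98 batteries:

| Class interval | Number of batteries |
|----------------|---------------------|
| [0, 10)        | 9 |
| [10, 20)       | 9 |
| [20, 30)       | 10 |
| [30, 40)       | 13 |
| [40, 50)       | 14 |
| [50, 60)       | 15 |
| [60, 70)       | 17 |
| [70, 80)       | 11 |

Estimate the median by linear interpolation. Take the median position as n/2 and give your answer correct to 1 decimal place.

Cumulative frequencies: 9, 18, 28, 41, 55, 70, 87, 98
n = 98; position = n/2 = 49.
This falls in the class [40, 50): L = 40, F = 41, f = 14, h = 10.
Median ≈ 40 + ((49 − 41) / 14) × 10 = 45.7143

45.7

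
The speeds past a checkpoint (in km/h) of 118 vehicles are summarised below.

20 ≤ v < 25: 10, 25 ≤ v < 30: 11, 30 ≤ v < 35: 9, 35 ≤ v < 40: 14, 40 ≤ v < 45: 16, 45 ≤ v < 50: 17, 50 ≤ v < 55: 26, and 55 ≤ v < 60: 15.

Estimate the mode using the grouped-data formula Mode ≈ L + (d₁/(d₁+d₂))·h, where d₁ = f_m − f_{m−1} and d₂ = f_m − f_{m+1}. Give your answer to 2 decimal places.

52.25

Modal class: 50 ≤ v < 55 (highest frequency 26).
d₁ = 26 − 17 = 9, d₂ = 26 − 15 = 11
Mode ≈ 50 + (9/(9+11)) × 5 = 50 + 2.2500 = 52.2500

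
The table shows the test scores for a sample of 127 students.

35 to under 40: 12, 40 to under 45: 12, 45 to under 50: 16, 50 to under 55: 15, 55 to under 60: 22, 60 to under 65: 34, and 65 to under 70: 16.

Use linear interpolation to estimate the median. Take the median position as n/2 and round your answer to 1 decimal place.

Cumulative frequencies: 12, 24, 40, 55, 77, 111, 127
n = 127; position = n/2 = 63.5.
This falls in the class 55 to under 60: L = 55, F = 55, f = 22, h = 5.
Median ≈ 55 + ((63.5 − 55) / 22) × 5 = 56.9318

56.9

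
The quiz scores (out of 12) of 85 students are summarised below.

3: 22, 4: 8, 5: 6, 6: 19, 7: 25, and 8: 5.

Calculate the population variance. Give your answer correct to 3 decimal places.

2.917

Values: 3, 4, 5, 6, 7, 8
n = 85, Σfx = 457, mean = 5.3765
Σfx² = 2705
Σf(x − x̄)² = Σfx² − (Σfx)²/n = 2705 − 457²/85 = 247.9529
Population variance = 247.9529 / 85 = 2.9171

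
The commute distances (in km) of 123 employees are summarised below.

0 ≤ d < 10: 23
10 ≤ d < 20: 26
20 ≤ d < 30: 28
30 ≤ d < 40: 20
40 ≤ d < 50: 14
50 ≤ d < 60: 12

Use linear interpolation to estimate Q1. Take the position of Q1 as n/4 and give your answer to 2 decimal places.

Cumulative frequencies: 23, 49, 77, 97, 111, 123
n = 123; position = n/4 = 30.75.
This falls in the class 10 ≤ d < 20: L = 10, F = 23, f = 26, h = 10.
Lower quartile ≈ 10 + ((30.75 − 23) / 26) × 10 = 12.9808

12.98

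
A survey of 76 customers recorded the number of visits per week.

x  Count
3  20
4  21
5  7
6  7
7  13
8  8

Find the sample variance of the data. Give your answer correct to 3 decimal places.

3.091

Values: 3, 4, 5, 6, 7, 8
n = 76, Σfx = 376, mean = 4.9474
Σfx² = 2092
Σf(x − x̄)² = Σfx² − (Σfx)²/n = 2092 − 376²/76 = 231.7895
Sample variance = 231.7895 / 75 = 3.0905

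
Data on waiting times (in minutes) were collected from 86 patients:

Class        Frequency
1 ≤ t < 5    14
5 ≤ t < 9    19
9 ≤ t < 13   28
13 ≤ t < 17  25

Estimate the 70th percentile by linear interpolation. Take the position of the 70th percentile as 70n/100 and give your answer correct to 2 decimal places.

12.89

Cumulative frequencies: 14, 33, 61, 86
n = 86; position = 70n/100 = 60.2.
This falls in the class 9 ≤ t < 13: L = 9, F = 33, f = 28, h = 4.
70th percentile ≈ 9 + ((60.2 − 33) / 28) × 4 = 12.8857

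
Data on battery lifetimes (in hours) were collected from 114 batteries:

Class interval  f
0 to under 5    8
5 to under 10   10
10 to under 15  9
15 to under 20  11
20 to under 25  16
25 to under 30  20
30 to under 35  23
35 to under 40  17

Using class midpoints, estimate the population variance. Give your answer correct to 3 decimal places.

114.928

Midpoints: 2.5, 7.5, 12.5, 17.5, 22.5, 27.5, 32.5, 37.5
n = 114, Σfm = 2695, mean = 23.6404
Σfm² = 76812.5
Σf(m − x̄)² = Σfm² − (Σfm)²/n = 76812.5 − 2695²/114 = 13101.7544
Population variance = 13101.7544 / 114 = 114.9277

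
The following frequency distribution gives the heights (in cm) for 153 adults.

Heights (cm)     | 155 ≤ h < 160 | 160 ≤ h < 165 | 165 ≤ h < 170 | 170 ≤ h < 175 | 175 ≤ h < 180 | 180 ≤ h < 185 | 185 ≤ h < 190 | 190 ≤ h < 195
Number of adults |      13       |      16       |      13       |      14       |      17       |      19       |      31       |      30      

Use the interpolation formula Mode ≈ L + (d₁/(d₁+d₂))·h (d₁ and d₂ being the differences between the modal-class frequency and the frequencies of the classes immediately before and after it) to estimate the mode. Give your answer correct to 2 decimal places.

Modal class: 185 ≤ h < 190 (highest frequency 31).
d₁ = 31 − 19 = 12, d₂ = 31 − 30 = 1
Mode ≈ 185 + (12/(12+1)) × 5 = 185 + 4.6154 = 189.6154

189.62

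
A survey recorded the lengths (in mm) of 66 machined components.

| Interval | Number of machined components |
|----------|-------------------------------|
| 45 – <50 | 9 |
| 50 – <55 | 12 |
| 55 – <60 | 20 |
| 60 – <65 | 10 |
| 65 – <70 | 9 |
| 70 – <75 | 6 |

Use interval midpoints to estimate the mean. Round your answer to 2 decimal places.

Midpoints: 47.5, 52.5, 57.5, 62.5, 67.5, 72.5
Σfm = 9×47.5 + 12×52.5 + 20×57.5 + 10×62.5 + 9×67.5 + 6×72.5 = 3875
n = Σf = 66
Mean = 3875 / 66 = 58.7121

58.71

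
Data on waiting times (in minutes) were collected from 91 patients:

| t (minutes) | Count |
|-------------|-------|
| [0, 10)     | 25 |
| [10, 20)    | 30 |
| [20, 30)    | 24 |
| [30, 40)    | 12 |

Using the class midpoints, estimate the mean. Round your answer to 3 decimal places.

17.527

Midpoints: 5, 15, 25, 35
Σfm = 25×5 + 30×15 + 24×25 + 12×35 = 1595
n = Σf = 91
Mean = 1595 / 91 = 17.5275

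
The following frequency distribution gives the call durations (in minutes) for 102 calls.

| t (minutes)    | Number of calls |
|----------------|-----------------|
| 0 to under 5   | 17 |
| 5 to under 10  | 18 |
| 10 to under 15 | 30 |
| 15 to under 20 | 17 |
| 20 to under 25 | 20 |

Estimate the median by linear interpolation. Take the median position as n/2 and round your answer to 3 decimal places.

Cumulative frequencies: 17, 35, 65, 82, 102
n = 102; position = n/2 = 51.
This falls in the class 10 to under 15: L = 10, F = 35, f = 30, h = 5.
Median ≈ 10 + ((51 − 35) / 30) × 5 = 12.6667

12.667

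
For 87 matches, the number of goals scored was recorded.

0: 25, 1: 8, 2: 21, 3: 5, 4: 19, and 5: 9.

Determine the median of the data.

Cumulative frequencies: 25, 33, 54, 59, 78, 87
n = 87, so the median is the value in position (n+1)/2 = 44.
Position 44 falls at value 2.

2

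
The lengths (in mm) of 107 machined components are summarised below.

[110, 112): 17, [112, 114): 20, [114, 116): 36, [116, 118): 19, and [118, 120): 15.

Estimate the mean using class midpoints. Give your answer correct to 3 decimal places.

Midpoints: 111, 113, 115, 117, 119
Σfm = 17×111 + 20×113 + 36×115 + 19×117 + 15×119 = 12295
n = Σf = 107
Mean = 12295 / 107 = 114.9065

114.907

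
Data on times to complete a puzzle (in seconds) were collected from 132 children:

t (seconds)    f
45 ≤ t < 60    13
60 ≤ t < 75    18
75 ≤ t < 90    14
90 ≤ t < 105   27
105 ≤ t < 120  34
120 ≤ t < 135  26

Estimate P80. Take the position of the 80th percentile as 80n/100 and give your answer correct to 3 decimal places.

Cumulative frequencies: 13, 31, 45, 72, 106, 132
n = 132; position = 80n/100 = 105.6.
This falls in the class 105 ≤ t < 120: L = 105, F = 72, f = 34, h = 15.
80th percentile ≈ 105 + ((105.6 − 72) / 34) × 15 = 119.8235

119.824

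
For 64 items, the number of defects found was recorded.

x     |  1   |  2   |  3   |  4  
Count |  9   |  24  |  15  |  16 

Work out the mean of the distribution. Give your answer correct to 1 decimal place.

Values: 1, 2, 3, 4
Σfx = 9×1 + 24×2 + 15×3 + 16×4 = 166
n = Σf = 64
Mean = 166 / 64 = 2.5938

2.6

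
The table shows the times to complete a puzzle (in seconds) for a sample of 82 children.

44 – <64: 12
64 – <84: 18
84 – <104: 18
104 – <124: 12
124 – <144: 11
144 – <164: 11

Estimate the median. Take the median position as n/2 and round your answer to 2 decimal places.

Cumulative frequencies: 12, 30, 48, 60, 71, 82
n = 82; position = n/2 = 41.
This falls in the class 84 – <104: L = 84, F = 30, f = 18, h = 20.
Median ≈ 84 + ((41 − 30) / 18) × 20 = 96.2222

96.22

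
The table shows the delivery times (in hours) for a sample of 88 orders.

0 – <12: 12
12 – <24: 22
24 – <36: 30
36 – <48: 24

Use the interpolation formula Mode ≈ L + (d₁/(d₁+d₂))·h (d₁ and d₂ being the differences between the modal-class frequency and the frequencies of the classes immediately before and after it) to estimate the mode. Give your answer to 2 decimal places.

30.86

Modal class: 24 – <36 (highest frequency 30).
d₁ = 30 − 22 = 8, d₂ = 30 − 24 = 6
Mode ≈ 24 + (8/(8+6)) × 12 = 24 + 6.8571 = 30.8571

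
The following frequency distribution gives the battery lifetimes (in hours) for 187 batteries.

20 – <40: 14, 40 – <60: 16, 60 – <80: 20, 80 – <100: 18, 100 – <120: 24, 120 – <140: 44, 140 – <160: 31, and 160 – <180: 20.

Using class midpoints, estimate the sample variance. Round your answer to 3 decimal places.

1750.354

Midpoints: 30, 50, 70, 90, 110, 130, 150, 170
n = 187, Σfm = 20650, mean = 110.4278
Σfm² = 2605900
Σf(m − x̄)² = Σfm² − (Σfm)²/n = 2605900 − 20650²/187 = 325565.7754
Sample variance = 325565.7754 / 186 = 1750.3536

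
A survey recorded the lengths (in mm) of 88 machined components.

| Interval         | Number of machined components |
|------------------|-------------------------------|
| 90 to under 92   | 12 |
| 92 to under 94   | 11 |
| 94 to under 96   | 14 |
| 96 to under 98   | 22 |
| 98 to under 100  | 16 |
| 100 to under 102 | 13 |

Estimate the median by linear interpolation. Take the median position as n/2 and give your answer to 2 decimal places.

96.64

Cumulative frequencies: 12, 23, 37, 59, 75, 88
n = 88; position = n/2 = 44.
This falls in the class 96 to under 98: L = 96, F = 37, f = 22, h = 2.
Median ≈ 96 + ((44 − 37) / 22) × 2 = 96.6364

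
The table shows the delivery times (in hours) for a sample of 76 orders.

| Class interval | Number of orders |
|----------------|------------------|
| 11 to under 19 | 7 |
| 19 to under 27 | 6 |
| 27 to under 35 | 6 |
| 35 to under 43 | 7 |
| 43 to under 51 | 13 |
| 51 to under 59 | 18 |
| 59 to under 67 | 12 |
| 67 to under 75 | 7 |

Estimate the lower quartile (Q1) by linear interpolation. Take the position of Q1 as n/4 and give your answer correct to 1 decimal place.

Cumulative frequencies: 7, 13, 19, 26, 39, 57, 69, 76
n = 76; position = n/4 = 19.
This falls in the class 27 to under 35: L = 27, F = 13, f = 6, h = 8.
Lower quartile ≈ 27 + ((19 − 13) / 6) × 8 = 35.0000

35.0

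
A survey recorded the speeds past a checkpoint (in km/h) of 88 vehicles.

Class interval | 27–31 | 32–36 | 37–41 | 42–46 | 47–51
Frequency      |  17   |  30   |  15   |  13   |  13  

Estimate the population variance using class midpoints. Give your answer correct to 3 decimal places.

Midpoints: 29, 34, 39, 44, 49
n = 88, Σfm = 3307, mean = 37.5795
Σfm² = 128173
Σf(m − x̄)² = Σfm² − (Σfm)²/n = 128173 − 3307²/88 = 3897.4432
Population variance = 3897.4432 / 88 = 44.2891

44.289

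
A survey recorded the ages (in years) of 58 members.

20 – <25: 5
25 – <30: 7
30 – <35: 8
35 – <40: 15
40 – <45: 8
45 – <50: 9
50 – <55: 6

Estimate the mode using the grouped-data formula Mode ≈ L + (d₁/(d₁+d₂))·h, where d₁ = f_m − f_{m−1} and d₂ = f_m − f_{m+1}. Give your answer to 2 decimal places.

37.50

Modal class: 35 – <40 (highest frequency 15).
d₁ = 15 − 8 = 7, d₂ = 15 − 8 = 7
Mode ≈ 35 + (7/(7+7)) × 5 = 35 + 2.5000 = 37.5000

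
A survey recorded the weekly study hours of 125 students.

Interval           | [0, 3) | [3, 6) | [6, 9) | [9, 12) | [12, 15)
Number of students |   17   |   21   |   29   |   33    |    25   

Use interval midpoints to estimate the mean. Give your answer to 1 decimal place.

8.2

Midpoints: 1.5, 4.5, 7.5, 10.5, 13.5
Σfm = 17×1.5 + 21×4.5 + 29×7.5 + 33×10.5 + 25×13.5 = 1021.5
n = Σf = 125
Mean = 1021.5 / 125 = 8.1720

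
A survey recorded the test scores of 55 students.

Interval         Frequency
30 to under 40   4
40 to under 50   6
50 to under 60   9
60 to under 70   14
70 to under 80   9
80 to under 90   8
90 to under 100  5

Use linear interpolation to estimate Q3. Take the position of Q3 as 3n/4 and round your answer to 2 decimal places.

Cumulative frequencies: 4, 10, 19, 33, 42, 50, 55
n = 55; position = 3n/4 = 41.25.
This falls in the class 70 to under 80: L = 70, F = 33, f = 9, h = 10.
Upper quartile ≈ 70 + ((41.25 − 33) / 9) × 10 = 79.1667

79.17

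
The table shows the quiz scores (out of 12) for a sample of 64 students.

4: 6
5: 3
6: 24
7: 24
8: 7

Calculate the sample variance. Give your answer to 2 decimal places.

1.12

Values: 4, 5, 6, 7, 8
n = 64, Σfx = 407, mean = 6.3594
Σfx² = 2659
Σf(x − x̄)² = Σfx² − (Σfx)²/n = 2659 − 407²/64 = 70.7344
Sample variance = 70.7344 / 63 = 1.1228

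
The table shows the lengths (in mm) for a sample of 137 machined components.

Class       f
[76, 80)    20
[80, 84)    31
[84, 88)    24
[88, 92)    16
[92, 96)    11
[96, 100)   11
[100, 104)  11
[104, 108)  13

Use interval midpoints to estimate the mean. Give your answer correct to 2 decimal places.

89.18

Midpoints: 78, 82, 86, 90, 94, 98, 102, 106
Σfm = 20×78 + 31×82 + 24×86 + 16×90 + 11×94 + 11×98 + 11×102 + 13×106 = 12218
n = Σf = 137
Mean = 12218 / 137 = 89.1825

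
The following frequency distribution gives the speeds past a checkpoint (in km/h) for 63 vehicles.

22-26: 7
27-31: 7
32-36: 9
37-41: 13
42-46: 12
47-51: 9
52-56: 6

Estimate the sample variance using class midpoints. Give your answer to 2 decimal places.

81.35

Midpoints: 24, 29, 34, 39, 44, 49, 54
n = 63, Σfm = 2477, mean = 39.3175
Σfm² = 102433
Σf(m − x̄)² = Σfm² − (Σfm)²/n = 102433 − 2477²/63 = 5043.6508
Sample variance = 5043.6508 / 62 = 81.3492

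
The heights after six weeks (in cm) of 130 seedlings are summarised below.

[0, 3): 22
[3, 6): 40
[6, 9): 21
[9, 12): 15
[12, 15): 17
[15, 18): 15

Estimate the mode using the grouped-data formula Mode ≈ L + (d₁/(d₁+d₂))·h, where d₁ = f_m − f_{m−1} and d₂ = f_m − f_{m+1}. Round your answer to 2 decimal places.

Modal class: [3, 6) (highest frequency 40).
d₁ = 40 − 22 = 18, d₂ = 40 − 21 = 19
Mode ≈ 3 + (18/(18+19)) × 3 = 3 + 1.4595 = 4.4595

4.46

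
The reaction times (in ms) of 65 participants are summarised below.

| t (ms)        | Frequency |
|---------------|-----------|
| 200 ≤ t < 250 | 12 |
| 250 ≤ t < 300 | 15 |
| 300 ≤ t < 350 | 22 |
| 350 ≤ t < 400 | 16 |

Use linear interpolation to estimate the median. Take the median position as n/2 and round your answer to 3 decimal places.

Cumulative frequencies: 12, 27, 49, 65
n = 65; position = n/2 = 32.5.
This falls in the class 300 ≤ t < 350: L = 300, F = 27, f = 22, h = 50.
Median ≈ 300 + ((32.5 − 27) / 22) × 50 = 312.5000

312.500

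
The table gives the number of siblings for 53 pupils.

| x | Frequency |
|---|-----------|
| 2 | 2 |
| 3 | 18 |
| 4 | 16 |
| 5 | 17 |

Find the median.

4

Cumulative frequencies: 2, 20, 36, 53
n = 53, so the median is the value in position (n+1)/2 = 27.
Position 27 falls at value 4.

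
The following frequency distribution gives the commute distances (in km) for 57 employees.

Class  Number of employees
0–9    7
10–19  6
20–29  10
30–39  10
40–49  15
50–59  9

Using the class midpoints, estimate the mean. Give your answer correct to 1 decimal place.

Midpoints: 4.5, 14.5, 24.5, 34.5, 44.5, 54.5
Σfm = 7×4.5 + 6×14.5 + 10×24.5 + 10×34.5 + 15×44.5 + 9×54.5 = 1866.5
n = Σf = 57
Mean = 1866.5 / 57 = 32.7456

32.7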